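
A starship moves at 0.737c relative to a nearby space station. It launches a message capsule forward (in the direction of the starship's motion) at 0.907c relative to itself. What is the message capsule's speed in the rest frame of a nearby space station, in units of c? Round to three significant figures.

Relativistic velocity addition: u = (u' + v)/(1 + u'v/c²), with u' = 0.907c and v = 0.737c.
Numerator: 0.907 + 0.737 = 1.644. Denominator: 1 + (0.907)(0.737) = 1.668459.
u = 1.644/1.668459 = 0.98534, so the speed is 0.985c.

0.985c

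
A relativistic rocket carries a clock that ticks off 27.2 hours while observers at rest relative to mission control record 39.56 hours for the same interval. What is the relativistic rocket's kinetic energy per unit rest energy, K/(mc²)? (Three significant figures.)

0.454

γ = Δt/Δτ = 39.56/27.2 = 1.45441.
Since K = (γ−1)mc², K/(mc²) = 1.45441 − 1 = 0.454.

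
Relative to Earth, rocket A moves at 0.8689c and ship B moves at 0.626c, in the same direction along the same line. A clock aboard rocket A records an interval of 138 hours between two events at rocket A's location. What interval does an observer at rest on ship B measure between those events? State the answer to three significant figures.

163 hours

Speed of rocket A in ship B's frame: u = (v_A − v_B)/(1 − v_A v_B/c²) = (0.8689 − 0.626)/(1 − 0.8689×0.626) = 0.2429/0.4560686 = 0.5326; |u| = 0.5326c.
γ for this relative speed: γ = 1/√(1 − 0.283663) = 1.1815.
The clock on rocket A records proper time, so ship B measures Δt = γΔτ = 1.1815 × 138 = 163 hours.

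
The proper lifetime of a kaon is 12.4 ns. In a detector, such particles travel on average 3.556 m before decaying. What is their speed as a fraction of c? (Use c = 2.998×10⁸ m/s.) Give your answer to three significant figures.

d = βγcτ ⇒ βγ = d/(cτ) = 3.556 m / (3.71752 m) = 0.95655.
β = (βγ)/√(1+(βγ)²) = 0.95655/√1.914988 = 0.691.

0.691c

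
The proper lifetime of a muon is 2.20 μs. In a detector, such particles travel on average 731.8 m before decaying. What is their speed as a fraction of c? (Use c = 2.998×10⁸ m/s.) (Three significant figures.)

0.743c

Let x = d/(cτ) = 731.8 m / (2.998×10⁸ m/s × 2.200×10^-6 s) = 1.1095. Since d = βγcτ, x = βγ = β/√(1−β²).
Solving: β² = x²/(1+x²) = 1.23099/2.23099 = 0.551768, so β = 0.743.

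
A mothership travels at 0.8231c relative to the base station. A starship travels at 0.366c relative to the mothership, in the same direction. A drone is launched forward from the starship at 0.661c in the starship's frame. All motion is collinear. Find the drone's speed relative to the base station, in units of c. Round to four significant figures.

0.9818c

Apply u = (u'+v)/(1+u'v) twice. Drone in the mothership frame: (0.661+0.366)/(1+0.661·0.366) = 1.027/1.241926 = 0.82694c.
That velocity, transformed to the rest frame of the base station: (0.82694+0.8231)/(1+0.82694·0.8231) = 1.65004/1.680654314 = 0.98178c.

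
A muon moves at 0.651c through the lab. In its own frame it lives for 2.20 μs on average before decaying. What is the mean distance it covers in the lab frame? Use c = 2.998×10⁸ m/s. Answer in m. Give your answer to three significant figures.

γ = 1/√(1 − β²) = 1/√(1 − 0.423801) = 1/√0.576199 = 1/0.759078 = 1.3174.
Lab-frame lifetime: Δt = γτ = 1.3174 × 2.20 μs = 2.8983 μs.
Distance: d = vΔt = 0.651 × 2.998×10⁸ m/s × 2.8983×10^-6 s = 566 m.

566 m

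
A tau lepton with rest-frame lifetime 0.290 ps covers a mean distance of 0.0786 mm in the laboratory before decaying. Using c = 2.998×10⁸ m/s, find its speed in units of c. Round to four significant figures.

0.6706c

d = βγcτ ⇒ βγ = d/(cτ) = 7.860×10^-5 m / (8.6942×10^-5 m) = 0.90405.
β = (βγ)/√(1+(βγ)²) = 0.90405/√1.817306 = 0.6706.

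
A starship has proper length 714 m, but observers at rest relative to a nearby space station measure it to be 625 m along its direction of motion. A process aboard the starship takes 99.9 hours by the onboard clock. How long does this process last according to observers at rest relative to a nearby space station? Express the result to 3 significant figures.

γ = L₀/L = 714/625 = 1.1424.
Δt = γΔτ = 1.1424 × 99.9 = 114 hours.

114 hours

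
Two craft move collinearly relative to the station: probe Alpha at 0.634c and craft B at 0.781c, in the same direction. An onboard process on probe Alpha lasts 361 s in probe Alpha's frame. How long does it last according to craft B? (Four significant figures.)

377.4 s

Speed of probe Alpha in craft B's frame: u = (v_A − v_B)/(1 − v_A v_B/c²) = (0.634 − 0.781)/(1 − 0.634×0.781) = −0.147/0.504846 = −0.29118; |u| = 0.29118c.
At |u| = 0.29118c, γ = (1 − 0.0847858)^(−1/2) = 1.0453.
Probe Alpha's interval is proper; time dilation gives Δt_B = γΔτ = 1.0453 × 361 s = 377.4 s.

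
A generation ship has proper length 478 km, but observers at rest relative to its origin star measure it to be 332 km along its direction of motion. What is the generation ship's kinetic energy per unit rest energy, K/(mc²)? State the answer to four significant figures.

Length contraction gives γ = L₀/L = 478/332 = 1.43976.
Since K = (γ−1)mc², K/(mc²) = 1.43976 − 1 = 0.4398.

0.4398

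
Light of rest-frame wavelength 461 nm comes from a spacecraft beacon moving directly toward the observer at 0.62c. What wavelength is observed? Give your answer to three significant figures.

223 nm

Relativistic Doppler for wavelength: λ_obs = λ_src · √((1−β)/(1+β)).
With β = 0.62: factor = √(0.38/1.62) = 0.48432.
λ_obs = 461 × 0.48432 = 223 nm.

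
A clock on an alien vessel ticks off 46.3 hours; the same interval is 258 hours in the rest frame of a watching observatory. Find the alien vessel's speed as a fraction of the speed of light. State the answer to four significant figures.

γ = Δt/Δτ = 258/46.3 = 5.5724.
β = √(1 − 1/γ²) = √(1 − 0.0322044) = √0.9677956 = 0.9838.

0.9838c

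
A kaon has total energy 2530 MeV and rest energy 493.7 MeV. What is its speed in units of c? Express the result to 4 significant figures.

Total energy E = γmc² gives γ = 2530/493.7 = 5.1246.
Hence β = √(1 − 1/γ²) = √(1 − 0.0380785) = √0.9619215 = 0.9808.

0.9808c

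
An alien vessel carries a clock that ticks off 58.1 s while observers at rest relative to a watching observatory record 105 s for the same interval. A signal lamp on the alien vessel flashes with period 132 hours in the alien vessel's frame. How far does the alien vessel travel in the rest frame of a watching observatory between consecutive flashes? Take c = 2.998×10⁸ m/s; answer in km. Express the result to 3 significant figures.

γ = Δt/Δτ = 105/58.1 = 1.80723.
β = √(1 − 1/γ²) = 0.83296. Lab-frame period = γτ = 1.80723×132 hours = 238.55 hours. Distance = βc × γτ = 0.83296 × 2.998×10⁸ m/s × 858780 s = 2.1446×10^14 m = 2.14×10^11 km.

2.14×10^11 km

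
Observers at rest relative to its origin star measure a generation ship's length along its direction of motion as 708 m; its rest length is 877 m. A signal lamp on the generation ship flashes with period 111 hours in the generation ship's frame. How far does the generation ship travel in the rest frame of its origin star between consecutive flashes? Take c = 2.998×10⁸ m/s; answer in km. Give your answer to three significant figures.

Length contraction gives γ = L₀/L = 877/708 = 1.2387.
β = √(1 − 1/γ²) = 0.59014. Lab-frame period = γτ = 1.2387×111 hours = 137.5 hours. Distance = βc × γτ = 0.59014 × 2.998×10⁸ m/s × 495000 s = 8.7577×10^13 m = 8.76×10^10 km.

8.76×10^10 km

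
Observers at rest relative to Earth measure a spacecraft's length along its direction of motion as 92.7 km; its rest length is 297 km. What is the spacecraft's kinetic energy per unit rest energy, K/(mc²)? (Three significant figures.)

2.20

Length contraction gives γ = L₀/L = 297/92.7 = 3.20388.
Since K = (γ−1)mc², K/(mc²) = 3.20388 − 1 = 2.20.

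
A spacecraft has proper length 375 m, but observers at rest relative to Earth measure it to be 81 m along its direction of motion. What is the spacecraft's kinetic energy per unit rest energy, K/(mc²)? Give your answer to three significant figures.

3.63

Length contraction gives γ = L₀/L = 375/81 = 4.62963.
Since K = (γ−1)mc², K/(mc²) = 4.62963 − 1 = 3.63.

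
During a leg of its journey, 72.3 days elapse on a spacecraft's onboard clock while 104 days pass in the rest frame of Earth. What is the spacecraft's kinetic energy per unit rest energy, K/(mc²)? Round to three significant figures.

0.438

γ = Δt/Δτ = 104/72.3 = 1.43845.
K/(mc²) = γ − 1 = 1.43845 − 1 = 0.438.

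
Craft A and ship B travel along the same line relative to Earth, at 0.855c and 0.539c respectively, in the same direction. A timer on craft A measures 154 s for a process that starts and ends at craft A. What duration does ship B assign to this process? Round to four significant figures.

Transform craft A's velocity into ship B's frame: (0.855 − 0.539)/(1 − 0.855·0.539) = 0.316/0.539155, so the relative speed is 0.5861c.
At |u| = 0.5861c, γ = (1 − 0.343513)^(−1/2) = 1.2342.
The clock on craft A records proper time, so ship B measures Δt = γΔτ = 1.2342 × 154 = 190.1 s.

190.1 s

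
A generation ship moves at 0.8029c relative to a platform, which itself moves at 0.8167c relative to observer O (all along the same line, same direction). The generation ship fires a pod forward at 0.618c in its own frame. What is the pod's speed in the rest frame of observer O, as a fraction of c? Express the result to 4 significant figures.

First combine the pod and generation ship (S''→S'): u₁ = (0.618 + 0.8029)/(1 + 0.618×0.8029) = 1.4209/1.4961922 = 0.94968.
Then combine with the platform (S'→S): u = (0.94968 + 0.8167)/(1 + 0.94968×0.8167) = 1.76638/1.775603656 = 0.99481.

0.9948c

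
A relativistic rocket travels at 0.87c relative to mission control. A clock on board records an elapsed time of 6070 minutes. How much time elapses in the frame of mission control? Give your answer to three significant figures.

12300 minutes

With β = 0.87, γ = 1/√(1 − 0.87²) = 1/√0.2431 = 2.0282.
Time dilation: Δt = γ·Δτ = 2.0282 × 6070 = 12300 minutes.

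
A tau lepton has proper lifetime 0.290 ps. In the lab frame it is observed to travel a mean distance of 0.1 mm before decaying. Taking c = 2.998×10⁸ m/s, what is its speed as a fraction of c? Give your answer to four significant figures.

0.7547c

Lab distance = (lab lifetime)·v = γτ·βc, so βγ = d/(cτ) = 1.000×10^-4/(2.998×10⁸ × 2.900×10^-13) = 1.1502.
With βγ = 1.1502: γ² = 1 + (βγ)² = 2.32296, and β = (βγ)/γ = 1.1502/1.52413 = 0.7547.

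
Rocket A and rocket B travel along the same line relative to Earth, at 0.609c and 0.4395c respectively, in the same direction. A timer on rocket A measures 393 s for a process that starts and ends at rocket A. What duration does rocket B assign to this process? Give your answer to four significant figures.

404.0 s

Speed of rocket A in rocket B's frame: u = (v_A − v_B)/(1 − v_A v_B/c²) = (0.609 − 0.4395)/(1 − 0.609×0.4395) = 0.1695/0.7323445 = 0.23145; |u| = 0.23145c.
γ for this relative speed: γ = 1/√(1 − 0.0535691) = 1.0279.
Rocket A's interval is proper; time dilation gives Δt_B = γΔτ = 1.0279 × 393 s = 404.0 s.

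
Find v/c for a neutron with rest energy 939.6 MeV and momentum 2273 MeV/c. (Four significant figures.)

0.9242

βγ = pc/(mc²) = 2273/939.6 = 2.4191.
Since γ² = 1 + (βγ)² = 6.85204, γ = √6.85204 = 2.61764, and β = (βγ)/γ = 2.4191/2.61764 = 0.9242.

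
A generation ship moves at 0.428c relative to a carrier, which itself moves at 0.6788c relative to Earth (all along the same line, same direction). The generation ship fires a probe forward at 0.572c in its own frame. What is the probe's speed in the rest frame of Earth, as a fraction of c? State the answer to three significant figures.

0.959c

Compose velocities in two stages. Stage 1 (into S'): u₁ = (0.572+0.428)/(1+0.572×0.428) = 0.80333.
Stage 2 (into S): u = (0.80333+0.6788)/(1+0.80333×0.6788) = 0.95912, so the speed is 0.959c.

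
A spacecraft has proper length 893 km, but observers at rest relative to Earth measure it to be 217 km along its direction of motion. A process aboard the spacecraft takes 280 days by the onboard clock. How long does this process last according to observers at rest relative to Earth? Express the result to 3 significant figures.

1150 days

From L = L₀/γ: γ = 893/217 = 4.11521.
Δt = γΔτ = 4.11521 × 280 = 1150 days.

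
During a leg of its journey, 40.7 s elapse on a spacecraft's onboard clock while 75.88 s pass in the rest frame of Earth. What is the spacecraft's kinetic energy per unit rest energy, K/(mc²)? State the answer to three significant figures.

0.864

The time-dilation ratio gives γ = 75.88/40.7 = 1.86437.
Since K = (γ−1)mc², K/(mc²) = 1.86437 − 1 = 0.864.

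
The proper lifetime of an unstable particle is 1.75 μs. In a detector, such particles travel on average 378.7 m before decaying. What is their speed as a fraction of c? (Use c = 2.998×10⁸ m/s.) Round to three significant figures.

0.585c

Let x = d/(cτ) = 378.7 m / (2.998×10⁸ m/s × 1.750×10^-6 s) = 0.72181. Since d = βγcτ, x = βγ = β/√(1−β²).
Solving: β² = x²/(1+x²) = 0.52101/1.52101 = 0.342542, so β = 0.585.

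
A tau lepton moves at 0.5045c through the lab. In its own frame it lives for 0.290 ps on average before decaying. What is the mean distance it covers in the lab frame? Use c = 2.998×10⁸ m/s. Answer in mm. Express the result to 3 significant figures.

With β = 0.5045, γ = 1/√(1 − 0.5045²) = 1/√0.74547975 = 1.1582.
Lab-frame lifetime: Δt = γτ = 1.1582 × 0.290 ps = 0.33588 ps.
Distance: d = vΔt = 0.5045 × 2.998×10⁸ m/s × 3.3588×10^-13 s = 5.08×10^-5 m = 0.0508 mm.

0.0508 mm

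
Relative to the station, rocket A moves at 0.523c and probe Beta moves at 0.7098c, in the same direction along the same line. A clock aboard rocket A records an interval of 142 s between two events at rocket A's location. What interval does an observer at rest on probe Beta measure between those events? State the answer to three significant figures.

The velocity of rocket A relative to probe Beta is (0.523 − 0.7098)c / (1 − 0.523×0.7098) = −0.29709c; relative speed 0.29709c.
At |u| = 0.29709c, γ = (1 − 0.0882625)^(−1/2) = 1.0473.
Rocket A's interval is proper; time dilation gives Δt_B = γΔτ = 1.0473 × 142 s = 149 s.

149 s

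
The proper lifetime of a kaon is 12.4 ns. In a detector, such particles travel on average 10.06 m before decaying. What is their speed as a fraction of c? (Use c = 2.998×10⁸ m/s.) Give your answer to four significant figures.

d = βγcτ ⇒ βγ = d/(cτ) = 10.06 m / (3.71752 m) = 2.7061.
β = (βγ)/√(1+(βγ)²) = 2.7061/√8.32298 = 0.9380.

0.9380c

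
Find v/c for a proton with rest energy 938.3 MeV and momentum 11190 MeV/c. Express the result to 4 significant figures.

pc/(mc²) = 11190/938.3 = 11.926 = βγ = β/√(1−β²).
So β² = x²/(1 + x²) with x = 11.926: x² = 142.229, β² = 142.229/143.229 = 0.993018, β = 0.9965.

0.9965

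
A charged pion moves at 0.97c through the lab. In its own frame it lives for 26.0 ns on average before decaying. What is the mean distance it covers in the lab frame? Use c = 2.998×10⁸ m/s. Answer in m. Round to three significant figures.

γ = 1/√(1 − β²) = 1/√(1 − 0.9409) = 1/√0.0591 = 4.1135.
Lab-frame lifetime: Δt = γτ = 4.1135 × 26.0 ns = 106.95 ns.
Distance: d = vΔt = 0.97 × 2.998×10⁸ m/s × 1.0695×10^-7 s = 31.1 m.

31.1 m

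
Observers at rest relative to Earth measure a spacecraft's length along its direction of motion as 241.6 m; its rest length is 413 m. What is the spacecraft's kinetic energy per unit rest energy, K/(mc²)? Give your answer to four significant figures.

0.7094

Length contraction gives γ = L₀/L = 413/241.6 = 1.70944.
K/(mc²) = γ − 1 = 1.70944 − 1 = 0.7094.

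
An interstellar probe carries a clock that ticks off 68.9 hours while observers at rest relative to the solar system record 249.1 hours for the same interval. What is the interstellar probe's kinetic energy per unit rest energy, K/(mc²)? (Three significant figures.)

From Δt = γΔτ: γ = 249.1/68.9 = 3.61538.
Since K = (γ−1)mc², K/(mc²) = 3.61538 − 1 = 2.62.

2.62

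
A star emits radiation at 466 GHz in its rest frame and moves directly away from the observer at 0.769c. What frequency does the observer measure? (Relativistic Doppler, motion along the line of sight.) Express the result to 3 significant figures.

168 GHz

Relativistic Doppler (source moving away): f_obs = f_src · √((1−β)/(1+β)).
With β = 0.769: factor = √(0.231/1.769) = 0.36136.
f_obs = 466 × 0.36136 = 168 GHz.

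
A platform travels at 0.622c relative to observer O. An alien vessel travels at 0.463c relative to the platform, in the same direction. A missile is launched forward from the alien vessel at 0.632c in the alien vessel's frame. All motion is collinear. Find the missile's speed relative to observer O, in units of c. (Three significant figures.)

0.962c

Compose velocities in two stages. Stage 1 (into S'): u₁ = (0.632+0.463)/(1+0.632×0.463) = 0.84712.
Stage 2 (into S): u = (0.84712+0.622)/(1+0.84712×0.622) = 0.96215, so the speed is 0.962c.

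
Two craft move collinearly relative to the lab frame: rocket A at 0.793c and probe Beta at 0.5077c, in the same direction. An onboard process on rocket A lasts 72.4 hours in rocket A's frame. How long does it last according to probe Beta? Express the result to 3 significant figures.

Transform rocket A's velocity into probe Beta's frame: (0.793 − 0.5077)/(1 − 0.793·0.5077) = 0.2853/0.5973939, so the relative speed is 0.47757c.
At |u| = 0.47757c, γ = (1 − 0.228073)^(−1/2) = 1.1382.
The clock on rocket A records proper time, so probe Beta measures Δt = γΔτ = 1.1382 × 72.4 = 82.4 hours.

82.4 hours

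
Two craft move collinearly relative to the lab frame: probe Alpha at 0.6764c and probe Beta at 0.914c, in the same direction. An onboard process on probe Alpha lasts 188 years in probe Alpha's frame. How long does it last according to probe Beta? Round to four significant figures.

Transform probe Alpha's velocity into probe Beta's frame: (0.6764 − 0.914)/(1 − 0.6764·0.914) = −0.2376/0.3817704, so the relative speed is 0.62236c.
At |u| = 0.62236c, γ = (1 − 0.387332)^(−1/2) = 1.2776.
Probe Alpha's interval is proper; time dilation gives Δt_B = γΔτ = 1.2776 × 188 years = 240.2 years.

240.2 years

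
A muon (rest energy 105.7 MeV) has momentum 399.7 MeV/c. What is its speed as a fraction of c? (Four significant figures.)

0.9668c

pc/(mc²) = 399.7/105.7 = 3.7815 = βγ = β/√(1−β²).
So β² = x²/(1 + x²) with x = 3.7815: x² = 14.2997, β² = 14.2997/15.2997 = 0.934639, β = 0.9668.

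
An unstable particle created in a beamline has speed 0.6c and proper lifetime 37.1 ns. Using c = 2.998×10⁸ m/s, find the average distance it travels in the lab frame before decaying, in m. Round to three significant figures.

8.34 m

γ = 1/√(1 − β²) = 1/√(1 − 0.36) = 1/√0.64 = 1/0.8 = 1.25.
Lab-frame lifetime: Δt = γτ = 1.25 × 37.1 ns = 46.375 ns.
Distance: d = vΔt = 0.6 × 2.998×10⁸ m/s × 4.6375×10^-8 s = 8.34 m.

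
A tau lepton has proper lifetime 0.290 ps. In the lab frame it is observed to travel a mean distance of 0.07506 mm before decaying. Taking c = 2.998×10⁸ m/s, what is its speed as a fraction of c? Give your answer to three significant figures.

0.653c

d = βγcτ ⇒ βγ = d/(cτ) = 7.506×10^-5 m / (8.6942×10^-5 m) = 0.86333.
β = (βγ)/√(1+(βγ)²) = 0.86333/√1.745339 = 0.653.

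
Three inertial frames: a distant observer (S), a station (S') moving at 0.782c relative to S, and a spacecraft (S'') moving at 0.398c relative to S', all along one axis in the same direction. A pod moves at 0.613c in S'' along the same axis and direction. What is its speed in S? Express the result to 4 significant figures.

0.9750c

First combine the pod and spacecraft (S''→S'): u₁ = (0.613 + 0.398)/(1 + 0.613×0.398) = 1.011/1.243974 = 0.81272.
Then combine with the station (S'→S): u = (0.81272 + 0.782)/(1 + 0.81272×0.782) = 1.59472/1.63554704 = 0.97504.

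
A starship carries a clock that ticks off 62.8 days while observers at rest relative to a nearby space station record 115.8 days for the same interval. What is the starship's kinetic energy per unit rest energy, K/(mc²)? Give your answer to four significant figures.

0.8439

From Δt = γΔτ: γ = 115.8/62.8 = 1.84395.
K/(mc²) = γ − 1 = 1.84395 − 1 = 0.8439.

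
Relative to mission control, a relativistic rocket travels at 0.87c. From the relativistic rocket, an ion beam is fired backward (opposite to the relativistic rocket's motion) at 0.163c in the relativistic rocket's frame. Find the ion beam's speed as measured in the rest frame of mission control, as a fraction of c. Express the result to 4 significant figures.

Relativistic velocity addition: u = (u' + v)/(1 + u'v/c²), with u' = −0.163c and v = 0.87c.
Numerator: −0.163 + 0.87 = 0.707. Denominator: 1 + (−0.163)(0.87) = 0.85819.
u = 0.707/0.85819 = 0.82383, so the speed is 0.8238c.

0.8238c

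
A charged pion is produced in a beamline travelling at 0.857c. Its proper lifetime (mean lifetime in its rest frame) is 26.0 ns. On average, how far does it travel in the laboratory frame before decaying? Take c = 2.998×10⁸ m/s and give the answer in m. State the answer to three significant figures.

13.0 m

γ = 1/√(1 − β²) = 1/√(1 − 0.734449) = 1/√0.265551 = 1/0.515316 = 1.9406.
Lab-frame lifetime: Δt = γτ = 1.9406 × 26.0 ns = 50.456 ns.
Distance: d = vΔt = 0.857 × 2.998×10⁸ m/s × 5.0456×10^-8 s = 13.0 m.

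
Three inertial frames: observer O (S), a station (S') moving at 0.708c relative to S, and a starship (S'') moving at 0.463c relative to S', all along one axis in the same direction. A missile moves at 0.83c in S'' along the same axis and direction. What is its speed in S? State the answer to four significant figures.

0.9884c

Compose velocities in two stages. Stage 1 (into S'): u₁ = (0.83+0.463)/(1+0.83×0.463) = 0.93405.
Stage 2 (into S): u = (0.93405+0.708)/(1+0.93405×0.708) = 0.98841, so the speed is 0.9884c.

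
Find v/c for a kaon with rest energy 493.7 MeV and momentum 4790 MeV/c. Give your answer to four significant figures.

0.9947

βγ = pc/(mc²) = 4790/493.7 = 9.7022.
Since γ² = 1 + (βγ)² = 95.1327, γ = √95.1327 = 9.7536, and β = (βγ)/γ = 9.7022/9.7536 = 0.9947.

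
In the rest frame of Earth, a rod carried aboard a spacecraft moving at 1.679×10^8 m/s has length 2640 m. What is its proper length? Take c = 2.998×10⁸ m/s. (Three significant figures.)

β = v/c = (1.679×10^8 m/s)/(2.998×10⁸ m/s) = 0.56004.
γ = 1/√(1 − β²) = 1/√(1 − 0.3136448016) = 1/√0.6863551984 = 1/0.828466 = 1.2071.
Proper length: L₀ = γ·L = 1.2071 × 2640 = 3190 m.

3190 m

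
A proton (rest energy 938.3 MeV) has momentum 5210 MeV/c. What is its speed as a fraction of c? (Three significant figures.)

0.984c

pc/(mc²) = 5210/938.3 = 5.5526 = βγ = β/√(1−β²).
So β² = x²/(1 + x²) with x = 5.5526: x² = 30.8314, β² = 30.8314/31.8314 = 0.968584, β = 0.984.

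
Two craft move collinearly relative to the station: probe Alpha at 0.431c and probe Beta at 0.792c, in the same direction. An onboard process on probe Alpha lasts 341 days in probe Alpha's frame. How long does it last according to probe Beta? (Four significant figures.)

407.7 days

The velocity of probe Alpha relative to probe Beta is (0.431 − 0.792)c / (1 − 0.431×0.792) = −0.54809c; relative speed 0.54809c.
At |u| = 0.54809c, γ = (1 − 0.300403)^(−1/2) = 1.1956.
The clock on probe Alpha records proper time, so probe Beta measures Δt = γΔτ = 1.1956 × 341 = 407.7 days.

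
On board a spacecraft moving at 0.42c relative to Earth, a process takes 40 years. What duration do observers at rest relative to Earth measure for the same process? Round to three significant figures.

44.1 years

With β = 0.42, γ = 1/√(1 − 0.42²) = 1/√0.8236 = 1.1019.
Time dilation: Δt = γ·Δτ = 1.1019 × 40 = 44.1 years.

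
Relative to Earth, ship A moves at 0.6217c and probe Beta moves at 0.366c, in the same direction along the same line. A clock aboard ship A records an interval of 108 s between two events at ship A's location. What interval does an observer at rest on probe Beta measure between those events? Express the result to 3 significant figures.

114 s

Speed of ship A in probe Beta's frame: u = (v_A − v_B)/(1 − v_A v_B/c²) = (0.6217 − 0.366)/(1 − 0.6217×0.366) = 0.2557/0.7724578 = 0.33102; |u| = 0.33102c.
γ for this relative speed: γ = 1/√(1 − 0.109574) = 1.0597.
The clock on ship A records proper time, so probe Beta measures Δt = γΔτ = 1.0597 × 108 = 114 s.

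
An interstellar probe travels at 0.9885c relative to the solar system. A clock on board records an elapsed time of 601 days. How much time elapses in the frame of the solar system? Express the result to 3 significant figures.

3970 days

β² = 0.97713225, so γ = 1/√0.02286775 = 6.6128.
The onboard clock measures proper time, so the interval in the rest frame of the solar system is dilated: Δt = γ·Δτ = 6.6128 × 601 days = 3970 days.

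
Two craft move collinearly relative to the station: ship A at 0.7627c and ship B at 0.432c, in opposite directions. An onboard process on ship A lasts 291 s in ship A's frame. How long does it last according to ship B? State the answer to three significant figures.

663 s

Speed of ship A in ship B's frame: u = (v_A + v_B)/(1 + v_A v_B/c²) = (0.7627 + 0.432)/(1 + 0.7627×0.432) = 1.1947/1.3294864 = 0.89862; |u| = 0.89862c.
γ for this relative speed: γ = 1/√(1 − 0.807518) = 2.2793.
The clock on ship A records proper time, so ship B measures Δt = γΔτ = 2.2793 × 291 = 663 s.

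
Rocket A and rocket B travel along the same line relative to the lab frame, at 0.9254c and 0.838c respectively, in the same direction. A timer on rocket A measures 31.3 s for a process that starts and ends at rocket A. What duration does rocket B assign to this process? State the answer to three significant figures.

34.0 s

Speed of rocket A in rocket B's frame: u = (v_A − v_B)/(1 − v_A v_B/c²) = (0.9254 − 0.838)/(1 − 0.9254×0.838) = 0.0874/0.2245148 = 0.38928; |u| = 0.38928c.
At |u| = 0.38928c, γ = (1 − 0.151539)^(−1/2) = 1.0856.
Rocket A's interval is proper; time dilation gives Δt_B = γΔτ = 1.0856 × 31.3 s = 34.0 s.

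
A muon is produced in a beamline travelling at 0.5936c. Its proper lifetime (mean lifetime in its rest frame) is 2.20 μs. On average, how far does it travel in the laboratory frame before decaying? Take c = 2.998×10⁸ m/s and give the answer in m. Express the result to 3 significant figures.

γ = 1/√(1 − β²) = 1/√(1 − 0.35236096) = 1/√0.64763904 = 1/0.80476 = 1.2426.
Lab-frame lifetime: Δt = γτ = 1.2426 × 2.20 μs = 2.7337 μs.
Distance: d = vΔt = 0.5936 × 2.998×10⁸ m/s × 2.7337×10^-6 s = 486 m.

486 m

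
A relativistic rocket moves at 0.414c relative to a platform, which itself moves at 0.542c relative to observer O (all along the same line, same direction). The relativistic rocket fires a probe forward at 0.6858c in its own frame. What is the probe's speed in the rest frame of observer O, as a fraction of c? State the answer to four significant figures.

First combine the probe and relativistic rocket (S''→S'): u₁ = (0.6858 + 0.414)/(1 + 0.6858×0.414) = 1.0998/1.2839212 = 0.85659.
Then combine with the platform (S'→S): u = (0.85659 + 0.542)/(1 + 0.85659×0.542) = 1.39859/1.46427178 = 0.95514.

0.9551c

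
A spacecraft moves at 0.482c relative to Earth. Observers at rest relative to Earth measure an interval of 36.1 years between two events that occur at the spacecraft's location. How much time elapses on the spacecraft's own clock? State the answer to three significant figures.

With β = 0.482, γ = 1/√(1 − 0.482²) = 1/√0.767676 = 1.1413.
The spacecraft's clock runs slow as seen from Earth, so Δτ = Δt/γ = 36.1/1.1413 = 31.6 years.

31.6 years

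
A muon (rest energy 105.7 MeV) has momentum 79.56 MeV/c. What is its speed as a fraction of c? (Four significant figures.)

pc/(mc²) = 79.56/105.7 = 0.7527 = βγ = β/√(1−β²).
So β² = x²/(1 + x²) with x = 0.7527: x² = 0.566557, β² = 0.566557/1.566557 = 0.361657, β = 0.6014.

0.6014c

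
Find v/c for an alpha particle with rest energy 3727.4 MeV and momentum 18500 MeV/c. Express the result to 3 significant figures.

βγ = pc/(mc²) = 18500/3727.4 = 4.9632.
Since γ² = 1 + (βγ)² = 25.6334, γ = √25.6334 = 5.06294, and β = (βγ)/γ = 4.9632/5.06294 = 0.980.

0.980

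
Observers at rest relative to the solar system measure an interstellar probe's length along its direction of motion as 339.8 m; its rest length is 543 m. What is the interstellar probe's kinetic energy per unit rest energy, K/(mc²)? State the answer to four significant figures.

Length contraction gives γ = L₀/L = 543/339.8 = 1.598.
Since K = (γ−1)mc², K/(mc²) = 1.598 − 1 = 0.5980.

0.5980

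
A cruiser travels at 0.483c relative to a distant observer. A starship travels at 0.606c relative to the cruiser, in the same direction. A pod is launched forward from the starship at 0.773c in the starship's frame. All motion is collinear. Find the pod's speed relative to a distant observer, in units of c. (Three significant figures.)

0.978c

First combine the pod and starship (S''→S'): u₁ = (0.773 + 0.606)/(1 + 0.773×0.606) = 1.379/1.468438 = 0.93909.
Then combine with the cruiser (S'→S): u = (0.93909 + 0.483)/(1 + 0.93909×0.483) = 1.42209/1.45358047 = 0.97834.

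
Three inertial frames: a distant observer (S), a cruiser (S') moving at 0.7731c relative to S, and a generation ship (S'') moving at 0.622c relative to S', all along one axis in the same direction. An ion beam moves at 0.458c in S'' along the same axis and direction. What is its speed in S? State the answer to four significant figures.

0.9781c

Compose velocities in two stages. Stage 1 (into S'): u₁ = (0.458+0.622)/(1+0.458×0.622) = 0.84055.
Stage 2 (into S): u = (0.84055+0.7731)/(1+0.84055×0.7731) = 0.97807, so the speed is 0.9781c.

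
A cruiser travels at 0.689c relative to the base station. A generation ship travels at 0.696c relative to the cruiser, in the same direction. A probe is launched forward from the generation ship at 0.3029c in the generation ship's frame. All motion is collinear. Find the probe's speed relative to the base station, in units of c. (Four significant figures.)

0.9653c

Apply u = (u'+v)/(1+u'v) twice. Probe in the cruiser frame: (0.3029+0.696)/(1+0.3029·0.696) = 0.9989/1.2108184 = 0.82498c.
That velocity, transformed to the rest frame of the base station: (0.82498+0.689)/(1+0.82498·0.689) = 1.51398/1.56841122 = 0.9653c.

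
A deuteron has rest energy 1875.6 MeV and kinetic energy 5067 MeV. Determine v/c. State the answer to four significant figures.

K = (γ−1)mc², so γ = 1 + 5067/1875.6 = 3.7015.
Then v/c = √(1 − γ⁻²) = √(1 − 0.0729868) = √0.9270132 = 0.9628.

0.9628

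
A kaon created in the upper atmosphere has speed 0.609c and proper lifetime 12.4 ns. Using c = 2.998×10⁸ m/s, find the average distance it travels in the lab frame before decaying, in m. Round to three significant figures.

2.85 m

β² = 0.370881, so γ = 1/√0.629119 = 1.2608.
Lab-frame lifetime: Δt = γτ = 1.2608 × 12.4 ns = 15.634 ns.
Distance: d = vΔt = 0.609 × 2.998×10⁸ m/s × 1.5634×10^-8 s = 2.85 m.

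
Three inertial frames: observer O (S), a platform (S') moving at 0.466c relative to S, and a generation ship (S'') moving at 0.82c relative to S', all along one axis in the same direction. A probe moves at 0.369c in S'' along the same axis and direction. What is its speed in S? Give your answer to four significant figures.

0.9673c

Apply u = (u'+v)/(1+u'v) twice. Probe in the platform frame: (0.369+0.82)/(1+0.369·0.82) = 1.189/1.30258 = 0.9128c.
That velocity, transformed to the rest frame of observer O: (0.9128+0.466)/(1+0.9128·0.466) = 1.3788/1.4253648 = 0.96733c.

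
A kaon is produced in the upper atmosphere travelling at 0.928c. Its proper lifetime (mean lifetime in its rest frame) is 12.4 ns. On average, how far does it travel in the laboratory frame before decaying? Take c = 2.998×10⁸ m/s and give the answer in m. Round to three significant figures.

γ = 1/√(1 − β²) = 1/√(1 − 0.861184) = 1/√0.138816 = 1/0.37258 = 2.684.
Lab-frame lifetime: Δt = γτ = 2.684 × 12.4 ns = 33.282 ns.
Distance: d = vΔt = 0.928 × 2.998×10⁸ m/s × 3.3282×10^-8 s = 9.26 m.

9.26 m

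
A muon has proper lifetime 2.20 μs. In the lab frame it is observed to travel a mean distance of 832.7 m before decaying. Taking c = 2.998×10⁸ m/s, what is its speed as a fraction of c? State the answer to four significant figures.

0.7839c

Lab distance = (lab lifetime)·v = γτ·βc, so βγ = d/(cτ) = 832.7/(2.998×10⁸ × 2.200×10^-6) = 1.2625.
With βγ = 1.2625: γ² = 1 + (βγ)² = 2.59391, and β = (βγ)/γ = 1.2625/1.61056 = 0.7839.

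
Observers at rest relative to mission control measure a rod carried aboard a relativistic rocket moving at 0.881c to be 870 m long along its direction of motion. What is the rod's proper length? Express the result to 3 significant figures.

1840 m

With β = 0.881, γ = 1/√(1 − 0.881²) = 1/√0.223839 = 2.1136.
Proper length: L₀ = γ·L = 2.1136 × 870 = 1840 m.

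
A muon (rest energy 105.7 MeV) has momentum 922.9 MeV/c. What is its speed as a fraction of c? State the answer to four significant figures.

βγ = pc/(mc²) = 922.9/105.7 = 8.7313.
Since γ² = 1 + (βγ)² = 77.2356, γ = √77.2356 = 8.78838, and β = (βγ)/γ = 8.7313/8.78838 = 0.9935.

0.9935c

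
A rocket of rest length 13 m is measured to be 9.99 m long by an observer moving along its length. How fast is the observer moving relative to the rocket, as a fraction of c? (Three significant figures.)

0.640c

Length contraction gives γ = L₀/L = 13/9.99 = 1.3013.
β = √(1 − 1/γ²) = √0.409466 = 0.640.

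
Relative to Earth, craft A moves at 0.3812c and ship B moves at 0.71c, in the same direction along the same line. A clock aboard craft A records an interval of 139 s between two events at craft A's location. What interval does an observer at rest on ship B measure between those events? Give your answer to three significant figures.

156 s

Speed of craft A in ship B's frame: u = (v_A − v_B)/(1 − v_A v_B/c²) = (0.3812 − 0.71)/(1 − 0.3812×0.71) = −0.3288/0.729348 = −0.45081; |u| = 0.45081c.
γ for this relative speed: γ = 1/√(1 − 0.20323) = 1.1203.
The clock on craft A records proper time, so ship B measures Δt = γΔτ = 1.1203 × 139 = 156 s.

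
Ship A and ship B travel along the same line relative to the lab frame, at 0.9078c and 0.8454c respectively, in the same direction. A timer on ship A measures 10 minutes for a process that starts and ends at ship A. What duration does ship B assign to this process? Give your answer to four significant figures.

The velocity of ship A relative to ship B is (0.9078 − 0.8454)c / (1 − 0.9078×0.8454) = 0.26833c; relative speed 0.26833c.
γ for this relative speed: γ = 1/√(1 − 0.072001) = 1.0381.
The clock on ship A records proper time, so ship B measures Δt = γΔτ = 1.0381 × 10 = 10.38 minutes.

10.38 minutes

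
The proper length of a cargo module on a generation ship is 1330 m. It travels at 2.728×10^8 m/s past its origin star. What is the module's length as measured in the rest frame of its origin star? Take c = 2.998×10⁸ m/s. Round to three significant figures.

β = v/c = (2.728×10^8 m/s)/(2.998×10⁸ m/s) = 0.90994.
γ = 1/√(1 − β²) = 1/√(1 − 0.8279908036) = 1/√0.1720091964 = 1/0.41474 = 2.4111.
Along the direction of motion the measured length is L₀/γ = 1330/2.4111 = 552 m.

552 m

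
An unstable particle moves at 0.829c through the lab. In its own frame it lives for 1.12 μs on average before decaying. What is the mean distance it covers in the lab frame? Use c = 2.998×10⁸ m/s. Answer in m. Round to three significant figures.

498 m

γ = 1/√(1 − β²) = 1/√(1 − 0.687241) = 1/√0.312759 = 1/0.559249 = 1.7881.
Lab-frame lifetime: Δt = γτ = 1.7881 × 1.12 μs = 2.0027 μs.
Distance: d = vΔt = 0.829 × 2.998×10⁸ m/s × 2.0027×10^-6 s = 498 m.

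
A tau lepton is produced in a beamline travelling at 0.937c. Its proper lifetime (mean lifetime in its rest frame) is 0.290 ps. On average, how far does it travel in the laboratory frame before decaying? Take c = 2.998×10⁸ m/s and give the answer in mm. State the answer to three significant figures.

0.233 mm

Lorentz factor: γ = (1 − 0.877969)^(−1/2) = 2.8626.
Lab-frame lifetime: Δt = γτ = 2.8626 × 0.290 ps = 0.83015 ps.
Distance: d = vΔt = 0.937 × 2.998×10⁸ m/s × 8.3015×10^-13 s = 2.33×10^-4 m = 0.233 mm.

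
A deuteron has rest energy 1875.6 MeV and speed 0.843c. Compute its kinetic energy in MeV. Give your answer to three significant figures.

With β = 0.843, γ = 1/√(1 − 0.843²) = 1/√0.289351 = 1.85903.
Kinetic energy: K = (γ − 1)mc² = (1.85903 − 1) × 1875.6 MeV = 0.85903 × 1875.6 = 1610 MeV.

1610 MeV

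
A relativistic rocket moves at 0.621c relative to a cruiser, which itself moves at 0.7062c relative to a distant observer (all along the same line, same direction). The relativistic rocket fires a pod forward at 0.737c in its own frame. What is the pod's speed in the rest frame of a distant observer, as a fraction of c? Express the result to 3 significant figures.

First combine the pod and relativistic rocket (S''→S'): u₁ = (0.737 + 0.621)/(1 + 0.737×0.621) = 1.358/1.457677 = 0.93162.
Then combine with the cruiser (S'→S): u = (0.93162 + 0.7062)/(1 + 0.93162×0.7062) = 1.63782/1.657910044 = 0.98788.

0.988c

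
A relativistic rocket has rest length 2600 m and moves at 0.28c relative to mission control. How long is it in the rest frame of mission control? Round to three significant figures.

β² = 0.0784, so γ = 1/√0.9216 = 1.0417.
Along the direction of motion the measured length is L₀/γ = 2600/1.0417 = 2500 m.

2500 m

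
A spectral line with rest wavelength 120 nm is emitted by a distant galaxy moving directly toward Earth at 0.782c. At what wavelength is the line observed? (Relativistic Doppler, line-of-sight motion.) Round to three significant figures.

Relativistic Doppler for wavelength: λ_obs = λ_src · √((1−β)/(1+β)).
With β = 0.782: factor = √(0.218/1.782) = 0.34976.
λ_obs = 120 × 0.34976 = 42.0 nm.

42.0 nm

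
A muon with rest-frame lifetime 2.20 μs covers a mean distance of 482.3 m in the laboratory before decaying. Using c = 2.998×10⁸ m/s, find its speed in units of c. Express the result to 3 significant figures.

d = βγcτ ⇒ βγ = d/(cτ) = 482.3 m / (659.56 m) = 0.73125.
β = (βγ)/√(1+(βγ)²) = 0.73125/√1.534727 = 0.590.

0.590c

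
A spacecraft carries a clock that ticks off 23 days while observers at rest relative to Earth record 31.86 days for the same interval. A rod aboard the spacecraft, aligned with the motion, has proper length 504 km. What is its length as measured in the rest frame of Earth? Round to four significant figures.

363.8 km

From Δt = γΔτ: γ = 31.86/23 = 1.38522.
The rod contracts by the same γ: 504 km / 1.38522 = 363.8 km.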